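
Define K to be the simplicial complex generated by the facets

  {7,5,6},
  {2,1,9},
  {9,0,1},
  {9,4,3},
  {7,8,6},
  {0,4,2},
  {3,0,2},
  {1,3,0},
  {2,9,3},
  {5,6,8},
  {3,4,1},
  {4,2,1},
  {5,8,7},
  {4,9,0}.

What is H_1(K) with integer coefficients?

K has 10 vertices, 21 edges, 14 triangles.
rank ∂_1 = 8, rank ∂_2 = 13 ⇒ b_1 = 21 − 8 − 13 = 0; ∂_2 has invariant factor(s) [2] giving torsion. So H_1 = Z/2Z.

H_1 = Z/2Z.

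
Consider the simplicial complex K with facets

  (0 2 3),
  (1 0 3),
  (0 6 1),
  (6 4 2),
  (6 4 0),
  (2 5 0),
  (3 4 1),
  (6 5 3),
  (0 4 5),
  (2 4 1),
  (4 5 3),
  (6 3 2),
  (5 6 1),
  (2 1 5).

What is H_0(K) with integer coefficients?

Order the vertices as 0 < 1 < 2 < 3 < 4 < 5 < 6. Listing each simplex with vertices in this order, K has dimension 2 with simplices:

  0-simplices (7): [0], [1], [2], [3], [4], [5], [6]
  1-simplices (21): [0,1], [0,2], [0,3], [0,4], [0,5], [0,6], [1,2], [1,3], [1,4], [1,5], [1,6], [2,3], [2,4], [2,5], [2,6], [3,4], [3,5], [3,6], [4,5], [4,6], [5,6]
  2-simplices (14): [0,1,3], [0,1,6], [0,2,3], [0,2,5], [0,4,5], [0,4,6], [1,2,4], [1,2,5], [1,3,4], [1,5,6], [2,3,6], [2,4,6], [3,4,5], [3,5,6]

giving chain groups C_0 ≅ Z^7, C_1 ≅ Z^21, C_2 ≅ Z^14.

The boundary map ∂_1: C_1 → C_0 sends each edge [p,q] (with p < q) to q − p. For instance
  ∂[1,3] = [3] − [1].
This gives a 7×21 integer matrix of rank 6; reducing to Smith normal form yields diagonal entries (1,1,1,1,1,1).

The boundary map ∂_2: C_2 → C_1 sends each 2-simplex [p,q,r] to [q,r] − [p,r] + [p,q]. For instance
  ∂[2,3,6] = [3,6] − [2,6] + [2,3],
  ∂[1,3,4] = [3,4] − [1,4] + [1,3].
The 21×14 boundary matrix has rank 13 and Smith normal form diag(1,1,1,1,1,1,1,1,1,1,1,1,1).

Computing H_k = (kernel of ∂_k) / (image of ∂_{k+1}):

  H_0: rank C_0 − rank ∂_1 = 7 − 6 = 1, and the invariant factors of ∂_1 are all 1, so H_0 = Z.

(K is a triangulation of the torus T^2.)

H_0 ≅ Z.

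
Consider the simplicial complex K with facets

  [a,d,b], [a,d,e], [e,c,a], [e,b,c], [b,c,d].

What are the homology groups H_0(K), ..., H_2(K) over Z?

Take the total order a < b < c < d < e on the vertex set. Then K (dimension 2) consists of the simplices:

  0-simplices (5): a, b, c, d, e
  1-simplices (10): ab, ac, ad, ae, bc, bd, be, cd, ce, de
  2-simplices (5): abd, ace, ade, bcd, bce

so the chain groups are C_0 ≅ Z^5, C_1 ≅ Z^10, C_2 ≅ Z^5.

Boundary ∂_1: C_1 → C_0 sends each edge [p,q] (with p < q) to q − p. For instance
  ∂bc = c − b.
This gives a 5×10 integer matrix of rank 4; reducing to Smith normal form yields diagonal entries (1,1,1,1).

The boundary map ∂_2: C_2 → C_1 acts by ∂[p,q,r] = [q,r] − [p,r] + [p,q]. For instance
  ∂ace = ce − ae + ac,
  ∂ade = de − ae + ad.
The resulting 10×5 matrix has rank 5, and its Smith normal form has invariant factors (1,1,1,1,1).

Reading off H_k = ker ∂_k / im ∂_{k+1}:

  H_0: rank C_0 − rank ∂_1 = 5 − 4 = 1, and the invariant factors of ∂_1 are all 1, so H_0 ≅ Z.
  H_1: rank ker ∂_1 − rank ∂_2 = (10 − 4) − 5 = 1, and the invariant factors of ∂_2 are all 1, so H_1 ≅ Z.
  H_2: rank ker ∂_2 − rank ∂_3 = (5 − 5) − 0 = 0, and there is no ∂_3, so H_2 ≅ 0.

As a check, the Euler characteristic is 5 − 10 + 5 = 0, which agrees with 1 − 1 + 0 = 0.
(K is a triangulation of the Möbius band.)

H_0 = Z,  H_1 = Z,  H_2 = 0.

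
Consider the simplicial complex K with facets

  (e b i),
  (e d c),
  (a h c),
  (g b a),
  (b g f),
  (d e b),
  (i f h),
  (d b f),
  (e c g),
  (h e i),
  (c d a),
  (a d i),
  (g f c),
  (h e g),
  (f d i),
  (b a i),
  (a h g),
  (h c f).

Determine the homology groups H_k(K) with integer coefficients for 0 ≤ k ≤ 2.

We work with the vertex ordering a < b < c < d < e < f < g < h < i. The simplices of K, each written with vertices in increasing order, are:

  0-simplices (9): a, b, c, d, e, f, g, h, i
  1-simplices (27): ab, ac, ad, ag, ah, ai, bd, be, bf, bg, bi, cd, ce, cf, cg, ch, de, df, di, eg, eh, ei, fg, fh, fi, gh, hi
  2-simplices (18): abg, abi, acd, ach, adi, agh, bde, bdf, bei, bfg, cde, ceg, cfg, cfh, dfi, egh, ehi, fhi

Hence C_0 ≅ Z^9, C_1 ≅ Z^27, C_2 ≅ Z^18.

∂_1: C_1 → C_0 maps an edge to its endpoints' difference, ∂[p,q] = q − p. For instance
  ∂ab = b − a.
As a 9×27 matrix over Z this has rank 8, with invariant factors (1,1,1,1,1,1,1,1).

∂_2: C_2 → C_1 acts by ∂[p,q,r] = [q,r] − [p,r] + [p,q]. For instance
  ∂agh = gh − ah + ag,
  ∂ehi = hi − ei + eh.
This gives a 27×18 integer matrix of rank 18; reducing to Smith normal form yields diagonal entries (1,1,1,1,1,1,1,1,1,1,1,1,1,1,1,1,1,2).

From H_k ≅ ker(∂_k) / im(∂_{k+1}) we obtain:

  H_0: rank C_0 − rank ∂_1 = 9 − 8 = 1, and the invariant factors of ∂_1 are all 1, so H_0 = Z.
  H_1: rank ker ∂_1 − rank ∂_2 = (27 − 8) − 18 = 1, and ∂_2 has invariant factor 2 > 1, so H_1 = Z ⊕ Z/2.
  H_2: rank ker ∂_2 − rank ∂_3 = (18 − 18) − 0 = 0, and there is no ∂_3, so H_2 = 0.

As a check, the Euler characteristic is 9 − 27 + 18 = 0, which agrees with 1 − 1 + 0 = 0.

H_0 = Z,  H_1 = Z ⊕ Z/2,  H_2 = 0.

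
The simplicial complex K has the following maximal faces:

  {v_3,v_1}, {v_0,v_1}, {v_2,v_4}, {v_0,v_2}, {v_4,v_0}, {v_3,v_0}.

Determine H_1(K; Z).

We work with the vertex ordering v_0 < v_1 < v_2 < v_3 < v_4. The simplices of K, each written with vertices in increasing order, are:

  0-simplices (5): [v_0], [v_1], [v_2], [v_3], [v_4]
  1-simplices (6): [v_0,v_1], [v_0,v_2], [v_0,v_3], [v_0,v_4], [v_1,v_3], [v_2,v_4]

so the chain groups are C_0 ≅ Z^5, C_1 ≅ Z^6.

Boundary ∂_1: C_1 → C_0 sends each edge [p,q] (with p < q) to q − p. For instance
  ∂[v_0,v_3] = [v_3] − [v_0].
The 5×6 boundary matrix has rank 4 and Smith normal form diag(1,1,1,1).

Reading off H_k = ker ∂_k / im ∂_{k+1}:

  H_1: rank ker ∂_1 − rank ∂_2 = (6 − 4) − 0 = 2, and there is no ∂_2, so H_1 = Z^2.

H_1 = Z^2.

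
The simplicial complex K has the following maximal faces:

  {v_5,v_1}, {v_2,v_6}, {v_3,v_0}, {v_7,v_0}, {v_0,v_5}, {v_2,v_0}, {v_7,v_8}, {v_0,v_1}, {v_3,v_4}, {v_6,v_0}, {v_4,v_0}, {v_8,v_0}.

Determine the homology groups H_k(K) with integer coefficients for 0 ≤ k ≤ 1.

Order the vertices as v_0 < v_1 < v_2 < v_3 < v_4 < v_5 < v_6 < v_7 < v_8. Listing each simplex with vertices in this order, K has dimension 1 with simplices:

  0-simplices (9): [v_0], [v_1], [v_2], [v_3], [v_4], [v_5], [v_6], [v_7], [v_8]
  1-simplices (12): [v_0,v_1], [v_0,v_2], [v_0,v_3], [v_0,v_4], [v_0,v_5], [v_0,v_6], [v_0,v_7], [v_0,v_8], [v_1,v_5], [v_2,v_6], [v_3,v_4], [v_7,v_8]

so the chain groups are C_0 ≅ Z^9, C_1 ≅ Z^12.

∂_1: C_1 → C_0 is given by ∂[p,q] = [q] − [p]. For instance
  ∂[v_3,v_4] = [v_4] − [v_3].
This gives a 9×12 integer matrix of rank 8; reducing to Smith normal form yields diagonal entries (1,1,1,1,1,1,1,1).

Computing H_k = (kernel of ∂_k) / (image of ∂_{k+1}):

  H_0: rank C_0 − rank ∂_1 = 9 − 8 = 1, and the invariant factors of ∂_1 are all 1, so H_0 ≅ Z.
  H_1: rank ker ∂_1 − rank ∂_2 = (12 − 8) − 0 = 4, and there is no ∂_2, so H_1 ≅ Z^4.

As a check, the Euler characteristic is 9 − 12 = -3, which agrees with 1 − 4 = -3.
(K is a triangulation of a wedge of 4 circles.)

H_0 ≅ Z,  H_1 ≅ Z^4.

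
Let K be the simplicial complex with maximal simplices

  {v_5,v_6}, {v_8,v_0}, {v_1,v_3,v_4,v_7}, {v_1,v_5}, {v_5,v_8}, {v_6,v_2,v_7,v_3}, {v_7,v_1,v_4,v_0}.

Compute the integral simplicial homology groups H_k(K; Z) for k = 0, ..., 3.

We work with the vertex ordering v_0 < v_1 < v_2 < v_3 < v_4 < v_5 < v_6 < v_7 < v_8. The simplices of K, each written with vertices in increasing order, are:

  0-simplices (9): [v_0], [v_1], [v_2], [v_3], [v_4], [v_5], [v_6], [v_7], [v_8]
  1-simplices (18): (18 of them)
  2-simplices (11): (11 of them)
  3-simplices (3): [v_0,v_1,v_4,v_7], [v_1,v_3,v_4,v_7], [v_2,v_3,v_6,v_7]

giving chain groups C_0 ≅ Z^9, C_1 ≅ Z^18, C_2 ≅ Z^11, C_3 ≅ Z^3.

∂_1: C_1 → C_0 maps an edge to its endpoints' difference, ∂[p,q] = q − p.
As a 9×18 matrix over Z this has rank 8, with invariant factors (1,1,1,1,1,1,1,1).

∂_2: C_2 → C_1 sends each 2-simplex [p,q,r] to [q,r] − [p,r] + [p,q]. For instance
  ∂[v_0,v_1,v_7] = [v_1,v_7] − [v_0,v_7] + [v_0,v_1],
  ∂[v_0,v_4,v_7] = [v_4,v_7] − [v_0,v_7] + [v_0,v_4].
This gives a 18×11 integer matrix of rank 8; reducing to Smith normal form yields diagonal entries (1,1,1,1,1,1,1,1).

∂_3: C_3 → C_2 sends each 3-simplex σ to the alternating sum Σ_i (−1)^i (σ with its i-th vertex removed). For instance
  ∂[v_0,v_1,v_4,v_7] = [v_1,v_4,v_7] − [v_0,v_4,v_7] + [v_0,v_1,v_7] − [v_0,v_1,v_4],
  ∂[v_2,v_3,v_6,v_7] = [v_3,v_6,v_7] − [v_2,v_6,v_7] + [v_2,v_3,v_7] − [v_2,v_3,v_6].
The 11×3 boundary matrix has rank 3 and Smith normal form diag(1,1,1).

Reading off H_k = ker ∂_k / im ∂_{k+1}:

  H_0: rank C_0 − rank ∂_1 = 9 − 8 = 1, and the invariant factors of ∂_1 are all 1, so H_0 = Z.
  H_1: rank ker ∂_1 − rank ∂_2 = (18 − 8) − 8 = 2, and the invariant factors of ∂_2 are all 1, so H_1 = Z^2.
  H_2: rank ker ∂_2 − rank ∂_3 = (11 − 8) − 3 = 0, and the invariant factors of ∂_3 are all 1, so H_2 = 0.
  H_3: rank ker ∂_3 − rank ∂_4 = (3 − 3) − 0 = 0, and there is no ∂_4, so H_3 = 0.

H_0 ≅ Z,  H_1 ≅ Z^2,  H_2 = 0,  H_3 = 0.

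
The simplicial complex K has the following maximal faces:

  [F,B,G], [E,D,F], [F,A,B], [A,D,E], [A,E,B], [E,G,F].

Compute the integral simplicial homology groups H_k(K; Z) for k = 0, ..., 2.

H_0 = Z,  H_1 = Z,  H_2 = 0.

We work with the vertex ordering A < B < D < E < F < G. The simplices of K, each written with vertices in increasing order, are:

  0-simplices (6): A, B, D, E, F, G
  1-simplices (12): AB, AD, AE, AF, BE, BF, BG, DE, DF, EF, EG, FG
  2-simplices (6): ABE, ABF, ADE, BFG, DEF, EFG

so the chain groups are C_0 ≅ Z^6, C_1 ≅ Z^12, C_2 ≅ Z^6.

Boundary ∂_1: C_1 → C_0 maps an edge to its endpoints' difference, ∂[p,q] = q − p. For instance
  ∂DE = E − D.
The 6×12 boundary matrix has rank 5 and Smith normal form diag(1,1,1,1,1).

The boundary map ∂_2: C_2 → C_1 maps a triangle to the signed sum of its edges. For instance
  ∂ABF = BF − AF + AB,
  ∂DEF = EF − DF + DE.
The 12×6 boundary matrix has rank 6 and Smith normal form diag(1,1,1,1,1,1).

Now H_k = ker ∂_k / im ∂_{k+1}, so:

  H_0: rank C_0 − rank ∂_1 = 6 − 5 = 1, and the invariant factors of ∂_1 are all 1, so H_0 ≅ Z.
  H_1: rank ker ∂_1 − rank ∂_2 = (12 − 5) − 6 = 1, and the invariant factors of ∂_2 are all 1, so H_1 ≅ Z.
  H_2: rank ker ∂_2 − rank ∂_3 = (6 − 6) − 0 = 0, and there is no ∂_3, so H_2 ≅ 0.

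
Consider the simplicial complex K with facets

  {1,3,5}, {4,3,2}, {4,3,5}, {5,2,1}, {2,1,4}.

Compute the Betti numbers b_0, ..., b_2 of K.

Order the vertices as 1 < 2 < 3 < 4 < 5. Listing each simplex with vertices in this order, K has dimension 2 with simplices:

  0-simplices (5): [1], [2], [3], [4], [5]
  1-simplices (10): [1,2], [1,3], [1,4], [1,5], [2,3], [2,4], [2,5], [3,4], [3,5], [4,5]
  2-simplices (5): [1,2,4], [1,2,5], [1,3,5], [2,3,4], [3,4,5]

giving chain groups C_0 ≅ Z^5, C_1 ≅ Z^10, C_2 ≅ Z^5.

∂_1: C_1 → C_0 sends each edge [p,q] (with p < q) to q − p. For instance
  ∂[2,3] = [3] − [2].
The resulting 5×10 matrix has rank 4, and its Smith normal form has invariant factors (1,1,1,1).

The boundary map ∂_2: C_2 → C_1 sends each 2-simplex [p,q,r] to [q,r] − [p,r] + [p,q]. For instance
  ∂[1,2,5] = [2,5] − [1,5] + [1,2],
  ∂[2,3,4] = [3,4] − [2,4] + [2,3].
The 10×5 boundary matrix has rank 5 and Smith normal form diag(1,1,1,1,1).

Computing H_k = (kernel of ∂_k) / (image of ∂_{k+1}):

  H_0: rank C_0 − rank ∂_1 = 5 − 4 = 1, and the invariant factors of ∂_1 are all 1, so H_0 = Z.
  H_1: rank ker ∂_1 − rank ∂_2 = (10 − 4) − 5 = 1, and the invariant factors of ∂_2 are all 1, so H_1 = Z.
  H_2: rank ker ∂_2 − rank ∂_3 = (5 − 5) − 0 = 0, and there is no ∂_3, so H_2 = 0.

As a check, the Euler characteristic is 5 − 10 + 5 = 0, which agrees with 1 − 1 + 0 = 0.

Hence the Betti numbers are b_0 = 1, b_1 = 1, b_2 = 0.

b_0 = 1, b_1 = 1, b_2 = 0.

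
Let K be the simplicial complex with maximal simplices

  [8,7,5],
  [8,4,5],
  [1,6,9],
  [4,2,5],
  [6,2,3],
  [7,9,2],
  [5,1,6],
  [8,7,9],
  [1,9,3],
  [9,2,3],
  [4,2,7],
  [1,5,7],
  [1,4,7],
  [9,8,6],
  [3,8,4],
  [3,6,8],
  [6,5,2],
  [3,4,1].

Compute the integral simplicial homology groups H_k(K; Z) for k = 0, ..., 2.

We work with the vertex ordering 1 < 2 < 3 < 4 < 5 < 6 < 7 < 8 < 9. The simplices of K, each written with vertices in increasing order, are:

  0-simplices (9): [1], [2], [3], [4], [5], [6], [7], [8], [9]
  1-simplices (27): (27 of them)
  2-simplices (18): [1,3,4], [1,3,9], [1,4,7], [1,5,6], [1,5,7], [1,6,9], [2,3,6], [2,3,9], [2,4,5], [2,4,7], [2,5,6], [2,7,9], [3,4,8], [3,6,8], [4,5,8], [5,7,8], [6,8,9], [7,8,9]

Hence C_0 ≅ Z^9, C_1 ≅ Z^27, C_2 ≅ Z^18.

Boundary ∂_1: C_1 → C_0 is given by ∂[p,q] = [q] − [p].
This gives a 9×27 integer matrix of rank 8; reducing to Smith normal form yields diagonal entries (1,1,1,1,1,1,1,1).

The boundary map ∂_2: C_2 → C_1 maps a triangle to the signed sum of its edges. For instance
  ∂[2,3,6] = [3,6] − [2,6] + [2,3],
  ∂[1,6,9] = [6,9] − [1,9] + [1,6].
This gives a 27×18 integer matrix of rank 18; reducing to Smith normal form yields diagonal entries (1,1,1,1,1,1,1,1,1,1,1,1,1,1,1,1,1,2).

Computing H_k = (kernel of ∂_k) / (image of ∂_{k+1}):

  H_0: rank C_0 − rank ∂_1 = 9 − 8 = 1, and the invariant factors of ∂_1 are all 1, so H_0 ≅ Z.
  H_1: rank ker ∂_1 − rank ∂_2 = (27 − 8) − 18 = 1, and ∂_2 has invariant factor 2 > 1, so H_1 ≅ Z ⊕ Z/2Z.
  H_2: rank ker ∂_2 − rank ∂_3 = (18 − 18) − 0 = 0, and there is no ∂_3, so H_2 ≅ 0.

(K is a triangulation of the Klein bottle.)

H_0 = Z,  H_1 = Z ⊕ Z/2Z,  H_2 = 0.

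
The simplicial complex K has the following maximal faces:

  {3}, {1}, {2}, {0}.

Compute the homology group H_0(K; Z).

Fix the vertex order 0 < 1 < 2 < 3 and write every simplex with vertices in increasing order. Then dim K = 0 and the simplices of K are:

  0-simplices (4): [0], [1], [2], [3]

so the chain groups are C_0 ≅ Z^4.

Computing H_k = (kernel of ∂_k) / (image of ∂_{k+1}):

  H_0: rank C_0 − rank ∂_1 = 4 − 0 = 4, and there is no ∂_1, so H_0 ≅ Z^4.

H_0 ≅ Z^4.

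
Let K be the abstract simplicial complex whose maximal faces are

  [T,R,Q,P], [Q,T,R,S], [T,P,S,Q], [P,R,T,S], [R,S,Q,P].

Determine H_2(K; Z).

Fix the vertex order P < Q < R < S < T and write every simplex with vertices in increasing order. Then dim K = 3 and the simplices of K are:

  0-simplices (5): P, Q, R, S, T
  1-simplices (10): PQ, PR, PS, PT, QR, QS, QT, RS, RT, ST
  2-simplices (10): PQR, PQS, PQT, PRS, PRT, PST, QRS, QRT, QST, RST
  3-simplices (5): PQRS, PQRT, PQST, PRST, QRST

so the chain groups are C_0 ≅ Z^5, C_1 ≅ Z^10, C_2 ≅ Z^10, C_3 ≅ Z^5.

Boundary ∂_1: C_1 → C_0 is given by ∂[p,q] = [q] − [p].
The 5×10 boundary matrix has rank 4 and Smith normal form diag(1,1,1,1).

The boundary map ∂_2: C_2 → C_1 acts by ∂[p,q,r] = [q,r] − [p,r] + [p,q]. For instance
  ∂PQR = QR − PR + PQ,
  ∂PRT = RT − PT + PR.
The resulting 10×10 matrix has rank 6, and its Smith normal form has invariant factors (1,1,1,1,1,1).

∂_3: C_3 → C_2 sends each 3-simplex σ to the alternating sum Σ_i (−1)^i (σ with its i-th vertex removed). For instance
  ∂QRST = RST − QST + QRT − QRS,
  ∂PQRS = QRS − PRS + PQS − PQR.
As a 10×5 matrix over Z this has rank 4, with invariant factors (1,1,1,1).

From H_k ≅ ker(∂_k) / im(∂_{k+1}) we obtain:

  H_2: rank ker ∂_2 − rank ∂_3 = (10 − 6) − 4 = 0, and the invariant factors of ∂_3 are all 1, so H_2 = 0.

(K is a triangulation of the 3-sphere S^3.)

H_2 ≅ 0.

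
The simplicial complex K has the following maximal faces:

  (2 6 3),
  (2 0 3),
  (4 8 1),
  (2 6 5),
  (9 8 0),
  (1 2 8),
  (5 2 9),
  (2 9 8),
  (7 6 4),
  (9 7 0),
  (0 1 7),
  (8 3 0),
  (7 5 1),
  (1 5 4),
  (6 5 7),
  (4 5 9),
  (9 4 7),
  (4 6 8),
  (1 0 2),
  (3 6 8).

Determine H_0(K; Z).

We work with the vertex ordering 0 < 1 < 2 < 3 < 4 < 5 < 6 < 7 < 8 < 9. The simplices of K, each written with vertices in increasing order, are:

  0-simplices (10): [0], [1], [2], [3], [4], [5], [6], [7], [8], [9]
  1-simplices (30): (30 of them)
  2-simplices (20): (20 of them)

giving chain groups C_0 ≅ Z^10, C_1 ≅ Z^30, C_2 ≅ Z^20.

The boundary map ∂_1: C_1 → C_0 is given by ∂[p,q] = [q] − [p].
As a 10×30 matrix over Z this has rank 9, with invariant factors (1,1,1,1,1,1,1,1,1).

The boundary map ∂_2: C_2 → C_1 maps a triangle to the signed sum of its edges. For instance
  ∂[4,5,9] = [5,9] − [4,9] + [4,5],
  ∂[1,4,5] = [4,5] − [1,5] + [1,4].
The resulting 30×20 matrix has rank 20, and its Smith normal form has invariant factors (1,1,1,1,1,1,1,1,1,1,1,1,1,1,1,1,1,1,1,2).

Computing H_k = (kernel of ∂_k) / (image of ∂_{k+1}):

  H_0: rank C_0 − rank ∂_1 = 10 − 9 = 1, and the invariant factors of ∂_1 are all 1, so H_0 ≅ Z.

H_0 ≅ Z.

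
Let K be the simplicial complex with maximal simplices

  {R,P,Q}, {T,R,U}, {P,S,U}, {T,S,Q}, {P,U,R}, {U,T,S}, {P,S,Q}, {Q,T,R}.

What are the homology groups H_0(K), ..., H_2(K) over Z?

We work with the vertex ordering P < Q < R < S < T < U. The simplices of K, each written with vertices in increasing order, are:

  0-simplices (6): P, Q, R, S, T, U
  1-simplices (12): PQ, PR, PS, PU, QR, QS, QT, RT, RU, ST, SU, TU
  2-simplices (8): PQR, PQS, PRU, PSU, QRT, QST, RTU, STU

Hence C_0 ≅ Z^6, C_1 ≅ Z^12, C_2 ≅ Z^8.

Boundary ∂_1: C_1 → C_0 is given by ∂[p,q] = [q] − [p]. For instance
  ∂QR = R − Q.
This gives a 6×12 integer matrix of rank 5; reducing to Smith normal form yields diagonal entries (1,1,1,1,1).

The boundary map ∂_2: C_2 → C_1 sends each 2-simplex [p,q,r] to [q,r] − [p,r] + [p,q]. For instance
  ∂STU = TU − SU + ST,
  ∂RTU = TU − RU + RT.
As a 12×8 matrix over Z this has rank 7, with invariant factors (1,1,1,1,1,1,1).

From H_k ≅ ker(∂_k) / im(∂_{k+1}) we obtain:

  H_0: rank C_0 − rank ∂_1 = 6 − 5 = 1, and the invariant factors of ∂_1 are all 1, so H_0 ≅ Z.
  H_1: rank ker ∂_1 − rank ∂_2 = (12 − 5) − 7 = 0, and the invariant factors of ∂_2 are all 1, so H_1 ≅ 0.
  H_2: rank ker ∂_2 − rank ∂_3 = (8 − 7) − 0 = 1, and there is no ∂_3, so H_2 ≅ Z.

(K is a triangulation of the 2-sphere S^2.)

H_0 ≅ Z,  H_1 = 0,  H_2 ≅ Z.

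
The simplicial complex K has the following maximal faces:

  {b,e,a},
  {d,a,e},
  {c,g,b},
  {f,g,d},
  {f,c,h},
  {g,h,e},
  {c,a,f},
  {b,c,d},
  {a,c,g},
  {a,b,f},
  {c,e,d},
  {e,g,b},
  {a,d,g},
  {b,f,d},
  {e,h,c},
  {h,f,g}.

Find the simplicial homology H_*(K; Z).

Order the vertices as a < b < c < d < e < f < g < h. Listing each simplex with vertices in this order, K has dimension 2 with simplices:

  0-simplices (8): a, b, c, d, e, f, g, h
  1-simplices (24): ab, ac, ad, ae, af, ag, bc, bd, be, bf, bg, cd, ce, cf, cg, ch, de, df, dg, eg, eh, fg, fh, gh
  2-simplices (16): abe, abf, acf, acg, ade, adg, bcd, bcg, bdf, beg, cde, ceh, cfh, dfg, egh, fgh

giving chain groups C_0 ≅ Z^8, C_1 ≅ Z^24, C_2 ≅ Z^16.

∂_1: C_1 → C_0 maps an edge to its endpoints' difference, ∂[p,q] = q − p.
The 8×24 boundary matrix has rank 7 and Smith normal form diag(1,1,1,1,1,1,1).

Boundary ∂_2: C_2 → C_1 acts by ∂[p,q,r] = [q,r] − [p,r] + [p,q]. For instance
  ∂bcg = cg − bg + bc,
  ∂egh = gh − eh + eg.
This gives a 24×16 integer matrix of rank 15; reducing to Smith normal form yields diagonal entries (1,1,1,1,1,1,1,1,1,1,1,1,1,1,1).

Reading off H_k = ker ∂_k / im ∂_{k+1}:

  H_0: rank C_0 − rank ∂_1 = 8 − 7 = 1, and the invariant factors of ∂_1 are all 1, so H_0 = Z.
  H_1: rank ker ∂_1 − rank ∂_2 = (24 − 7) − 15 = 2, and the invariant factors of ∂_2 are all 1, so H_1 = Z^2.
  H_2: rank ker ∂_2 − rank ∂_3 = (16 − 15) − 0 = 1, and there is no ∂_3, so H_2 = Z.

H_0 = Z,  H_1 = Z^2,  H_2 = Z.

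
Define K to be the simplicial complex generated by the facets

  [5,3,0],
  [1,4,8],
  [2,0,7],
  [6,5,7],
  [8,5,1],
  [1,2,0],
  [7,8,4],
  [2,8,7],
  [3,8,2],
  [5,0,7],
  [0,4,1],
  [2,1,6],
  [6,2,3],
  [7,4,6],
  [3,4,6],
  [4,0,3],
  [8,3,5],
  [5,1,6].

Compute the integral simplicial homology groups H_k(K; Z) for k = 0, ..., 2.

H_0 = Z,  H_1 = Z^2,  H_2 = Z.

Fix the vertex order 0 < 1 < 2 < 3 < 4 < 5 < 6 < 7 < 8 and write every simplex with vertices in increasing order. Then dim K = 2 and the simplices of K are:

  0-simplices (9): [0], [1], [2], [3], [4], [5], [6], [7], [8]
  1-simplices (27): (27 of them)
  2-simplices (18): [0,1,2], [0,1,4], [0,2,7], [0,3,4], [0,3,5], [0,5,7], [1,2,6], [1,4,8], [1,5,6], [1,5,8], [2,3,6], [2,3,8], [2,7,8], [3,4,6], [3,5,8], [4,6,7], [4,7,8], [5,6,7]

so the chain groups are C_0 ≅ Z^9, C_1 ≅ Z^27, C_2 ≅ Z^18.

∂_1: C_1 → C_0 maps an edge to its endpoints' difference, ∂[p,q] = q − p. For instance
  ∂[3,4] = [4] − [3].
As a 9×27 matrix over Z this has rank 8, with invariant factors (1,1,1,1,1,1,1,1).

∂_2: C_2 → C_1 acts by ∂[p,q,r] = [q,r] − [p,r] + [p,q]. For instance
  ∂[0,3,5] = [3,5] − [0,5] + [0,3],
  ∂[3,5,8] = [5,8] − [3,8] + [3,5].
This gives a 27×18 integer matrix of rank 17; reducing to Smith normal form yields diagonal entries (1,1,1,1,1,1,1,1,1,1,1,1,1,1,1,1,1).

Reading off H_k = ker ∂_k / im ∂_{k+1}:

  H_0: rank C_0 − rank ∂_1 = 9 − 8 = 1, and the invariant factors of ∂_1 are all 1, so H_0 ≅ Z.
  H_1: rank ker ∂_1 − rank ∂_2 = (27 − 8) − 17 = 2, and the invariant factors of ∂_2 are all 1, so H_1 ≅ Z^2.
  H_2: rank ker ∂_2 − rank ∂_3 = (18 − 17) − 0 = 1, and there is no ∂_3, so H_2 ≅ Z.

As a check, the Euler characteristic is 9 − 27 + 18 = 0, which agrees with 1 − 2 + 1 = 0.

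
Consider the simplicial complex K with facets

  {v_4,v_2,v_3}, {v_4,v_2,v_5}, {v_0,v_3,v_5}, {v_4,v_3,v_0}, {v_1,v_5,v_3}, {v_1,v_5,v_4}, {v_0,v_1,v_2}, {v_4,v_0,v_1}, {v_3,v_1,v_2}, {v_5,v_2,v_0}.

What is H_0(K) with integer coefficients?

Fix the vertex order v_0 < v_1 < v_2 < v_3 < v_4 < v_5 and write every simplex with vertices in increasing order. Then dim K = 2 and the simplices of K are:

  0-simplices (6): [v_0], [v_1], [v_2], [v_3], [v_4], [v_5]
  1-simplices (15): (15 of them)
  2-simplices (10): [v_0,v_1,v_2], [v_0,v_1,v_4], [v_0,v_2,v_5], [v_0,v_3,v_4], [v_0,v_3,v_5], [v_1,v_2,v_3], [v_1,v_3,v_5], [v_1,v_4,v_5], [v_2,v_3,v_4], [v_2,v_4,v_5]

Hence C_0 ≅ Z^6, C_1 ≅ Z^15, C_2 ≅ Z^10.

Boundary ∂_1: C_1 → C_0 is given by ∂[p,q] = [q] − [p].
The 6×15 boundary matrix has rank 5 and Smith normal form diag(1,1,1,1,1).

The boundary map ∂_2: C_2 → C_1 acts by ∂[p,q,r] = [q,r] − [p,r] + [p,q]. For instance
  ∂[v_0,v_3,v_5] = [v_3,v_5] − [v_0,v_5] + [v_0,v_3],
  ∂[v_1,v_2,v_3] = [v_2,v_3] − [v_1,v_3] + [v_1,v_2].
The 15×10 boundary matrix has rank 10 and Smith normal form diag(1,1,1,1,1,1,1,1,1,2).

Computing H_k = (kernel of ∂_k) / (image of ∂_{k+1}):

  H_0: rank C_0 − rank ∂_1 = 6 − 5 = 1, and the invariant factors of ∂_1 are all 1, so H_0 ≅ Z.

H_0 ≅ Z.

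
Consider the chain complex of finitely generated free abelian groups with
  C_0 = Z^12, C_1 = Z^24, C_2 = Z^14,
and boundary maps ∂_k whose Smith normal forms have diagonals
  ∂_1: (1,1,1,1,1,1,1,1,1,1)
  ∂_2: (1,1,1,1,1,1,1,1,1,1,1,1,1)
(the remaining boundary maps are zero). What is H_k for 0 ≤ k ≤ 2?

H_0: b_0 = 12 − 0 − 10 = 2; torsion from ∂_1 factors > 1: none. So H_0 ≅ Z^2.
H_1: b_1 = 24 − 10 − 13 = 1; torsion from ∂_2 factors > 1: none. So H_1 ≅ Z.
H_2: b_2 = 14 − 13 − 0 = 1; torsion from ∂_3 factors > 1: none. So H_2 ≅ Z.

H_0 ≅ Z^2,  H_1 ≅ Z,  H_2 ≅ Z.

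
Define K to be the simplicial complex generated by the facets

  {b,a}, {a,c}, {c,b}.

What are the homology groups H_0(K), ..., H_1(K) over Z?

Fix the vertex order a < b < c and write every simplex with vertices in increasing order. Then dim K = 1 and the simplices of K are:

  0-simplices (3): a, b, c
  1-simplices (3): ab, ac, bc

giving chain groups C_0 ≅ Z^3, C_1 ≅ Z^3.

∂_1: C_1 → C_0 sends each edge [p,q] (with p < q) to q − p. For instance
  ∂bc = c − b.
The 3×3 boundary matrix has rank 2 and Smith normal form diag(1,1).

From H_k ≅ ker(∂_k) / im(∂_{k+1}) we obtain:

  H_0: rank C_0 − rank ∂_1 = 3 − 2 = 1, and the invariant factors of ∂_1 are all 1, so H_0 = Z.
  H_1: rank ker ∂_1 − rank ∂_2 = (3 − 2) − 0 = 1, and there is no ∂_2, so H_1 = Z.

H_0 ≅ Z,  H_1 ≅ Z.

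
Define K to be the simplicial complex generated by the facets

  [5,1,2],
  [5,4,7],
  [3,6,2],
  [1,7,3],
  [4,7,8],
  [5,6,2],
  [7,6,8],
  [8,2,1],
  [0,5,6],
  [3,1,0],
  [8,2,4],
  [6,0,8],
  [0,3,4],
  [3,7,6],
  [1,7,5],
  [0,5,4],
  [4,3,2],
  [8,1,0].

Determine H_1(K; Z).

Take the total order 0 < 1 < 2 < 3 < 4 < 5 < 6 < 7 < 8 on the vertex set. Then K (dimension 2) consists of the simplices:

  0-simplices (9): [0], [1], [2], [3], [4], [5], [6], [7], [8]
  1-simplices (27): (27 of them)
  2-simplices (18): [0,1,3], [0,1,8], [0,3,4], [0,4,5], [0,5,6], [0,6,8], [1,2,5], [1,2,8], [1,3,7], [1,5,7], [2,3,4], [2,3,6], [2,4,8], [2,5,6], [3,6,7], [4,5,7], [4,7,8], [6,7,8]

so the chain groups are C_0 ≅ Z^9, C_1 ≅ Z^27, C_2 ≅ Z^18.

The boundary map ∂_1: C_1 → C_0 maps an edge to its endpoints' difference, ∂[p,q] = q − p. For instance
  ∂[4,8] = [8] − [4].
This gives a 9×27 integer matrix of rank 8; reducing to Smith normal form yields diagonal entries (1,1,1,1,1,1,1,1).

∂_2: C_2 → C_1 sends each 2-simplex [p,q,r] to [q,r] − [p,r] + [p,q]. For instance
  ∂[4,5,7] = [5,7] − [4,7] + [4,5],
  ∂[0,6,8] = [6,8] − [0,8] + [0,6].
As a 27×18 matrix over Z this has rank 17, with invariant factors (1,1,1,1,1,1,1,1,1,1,1,1,1,1,1,1,1).

Now H_k = ker ∂_k / im ∂_{k+1}, so:

  H_1: rank ker ∂_1 − rank ∂_2 = (27 − 8) − 17 = 2, and the invariant factors of ∂_2 are all 1, so H_1 = Z^2.

(K is a triangulation of the torus T^2.)

H_1 ≅ Z^2.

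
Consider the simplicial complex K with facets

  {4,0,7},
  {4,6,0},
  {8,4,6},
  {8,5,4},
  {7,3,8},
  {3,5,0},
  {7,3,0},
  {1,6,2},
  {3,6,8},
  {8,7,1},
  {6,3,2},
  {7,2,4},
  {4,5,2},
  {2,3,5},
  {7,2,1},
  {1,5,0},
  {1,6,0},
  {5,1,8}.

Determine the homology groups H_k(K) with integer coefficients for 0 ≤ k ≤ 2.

H_0 = Z,  H_1 = Z^2,  H_2 = Z.

K has 9 vertices, 27 edges, 18 triangles.
rank ∂_0 = 0, rank ∂_1 = 8 ⇒ b_0 = 9 − 0 − 8 = 1; all invariant factors of ∂_1 are 1 so no torsion. So H_0 = Z.
rank ∂_1 = 8, rank ∂_2 = 17 ⇒ b_1 = 27 − 8 − 17 = 2; all invariant factors of ∂_2 are 1 so no torsion. So H_1 = Z^2.
rank ∂_2 = 17, rank ∂_3 = 0 ⇒ b_2 = 18 − 17 − 0 = 1. So H_2 = Z.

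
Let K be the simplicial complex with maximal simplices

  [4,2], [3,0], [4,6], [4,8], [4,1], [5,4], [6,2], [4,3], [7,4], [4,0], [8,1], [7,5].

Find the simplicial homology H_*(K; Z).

H_0 = Z,  H_1 = Z^4.

We work with the vertex ordering 0 < 1 < 2 < 3 < 4 < 5 < 6 < 7 < 8. The simplices of K, each written with vertices in increasing order, are:

  0-simplices (9): [0], [1], [2], [3], [4], [5], [6], [7], [8]
  1-simplices (12): [0,3], [0,4], [1,4], [1,8], [2,4], [2,6], [3,4], [4,5], [4,6], [4,7], [4,8], [5,7]

Hence C_0 ≅ Z^9, C_1 ≅ Z^12.

Boundary ∂_1: C_1 → C_0 maps an edge to its endpoints' difference, ∂[p,q] = q − p. For instance
  ∂[4,8] = [8] − [4].
This gives a 9×12 integer matrix of rank 8; reducing to Smith normal form yields diagonal entries (1,1,1,1,1,1,1,1).

From H_k ≅ ker(∂_k) / im(∂_{k+1}) we obtain:

  H_0: rank C_0 − rank ∂_1 = 9 − 8 = 1, and the invariant factors of ∂_1 are all 1, so H_0 = Z.
  H_1: rank ker ∂_1 − rank ∂_2 = (12 − 8) − 0 = 4, and there is no ∂_2, so H_1 = Z^4.

(K is a triangulation of a wedge of 4 circles.)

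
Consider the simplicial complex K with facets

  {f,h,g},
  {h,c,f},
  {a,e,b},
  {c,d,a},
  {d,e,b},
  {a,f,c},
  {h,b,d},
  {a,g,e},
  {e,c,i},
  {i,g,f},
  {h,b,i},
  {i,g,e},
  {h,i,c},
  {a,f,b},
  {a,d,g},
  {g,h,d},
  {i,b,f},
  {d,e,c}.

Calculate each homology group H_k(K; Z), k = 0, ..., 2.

Take the total order a < b < c < d < e < f < g < h < i on the vertex set. Then K (dimension 2) consists of the simplices:

  0-simplices (9): a, b, c, d, e, f, g, h, i
  1-simplices (27): ab, ac, ad, ae, af, ag, bd, be, bf, bh, bi, cd, ce, cf, ch, ci, de, dg, dh, eg, ei, fg, fh, fi, gh, gi, hi
  2-simplices (18): abe, abf, acd, acf, adg, aeg, bde, bdh, bfi, bhi, cde, cei, cfh, chi, dgh, egi, fgh, fgi

Hence C_0 ≅ Z^9, C_1 ≅ Z^27, C_2 ≅ Z^18.

∂_1: C_1 → C_0 is given by ∂[p,q] = [q] − [p]. For instance
  ∂ch = h − c.
As a 9×27 matrix over Z this has rank 8, with invariant factors (1,1,1,1,1,1,1,1).

Boundary ∂_2: C_2 → C_1 acts by ∂[p,q,r] = [q,r] − [p,r] + [p,q]. For instance
  ∂bhi = hi − bi + bh,
  ∂aeg = eg − ag + ae.
The resulting 27×18 matrix has rank 18, and its Smith normal form has invariant factors (1,1,1,1,1,1,1,1,1,1,1,1,1,1,1,1,1,2).

From H_k ≅ ker(∂_k) / im(∂_{k+1}) we obtain:

  H_0: rank C_0 − rank ∂_1 = 9 − 8 = 1, and the invariant factors of ∂_1 are all 1, so H_0 = Z.
  H_1: rank ker ∂_1 − rank ∂_2 = (27 − 8) − 18 = 1, and ∂_2 has invariant factor 2 > 1, so H_1 = Z ⊕ Z/2Z.
  H_2: rank ker ∂_2 − rank ∂_3 = (18 − 18) − 0 = 0, and there is no ∂_3, so H_2 = 0.

(K is a triangulation of the Klein bottle.)

H_0 ≅ Z,  H_1 ≅ Z ⊕ Z/2Z,  H_2 = 0.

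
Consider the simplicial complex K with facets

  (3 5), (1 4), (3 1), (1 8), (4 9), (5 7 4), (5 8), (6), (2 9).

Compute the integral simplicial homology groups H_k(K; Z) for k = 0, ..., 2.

H_0 = Z^2,  H_1 = Z^2,  H_2 = 0.

Order the vertices as 1 < 2 < 3 < 4 < 5 < 6 < 7 < 8 < 9. Listing each simplex with vertices in this order, K has dimension 2 with simplices:

  0-simplices (9): [1], [2], [3], [4], [5], [6], [7], [8], [9]
  1-simplices (10): [1,3], [1,4], [1,8], [2,9], [3,5], [4,5], [4,7], [4,9], [5,7], [5,8]
  2-simplices (1): [4,5,7]

so the chain groups are C_0 ≅ Z^9, C_1 ≅ Z^10, C_2 ≅ Z^1.

∂_1: C_1 → C_0 maps an edge to its endpoints' difference, ∂[p,q] = q − p.
The resulting 9×10 matrix has rank 7, and its Smith normal form has invariant factors (1,1,1,1,1,1,1).

The boundary map ∂_2: C_2 → C_1 acts by ∂[p,q,r] = [q,r] − [p,r] + [p,q]. For instance
  ∂[4,5,7] = [5,7] − [4,7] + [4,5].
As a 10×1 matrix over Z this has rank 1, with invariant factors (1).

Reading off H_k = ker ∂_k / im ∂_{k+1}:

  H_0: rank C_0 − rank ∂_1 = 9 − 7 = 2, and the invariant factors of ∂_1 are all 1, so H_0 = Z^2.
  H_1: rank ker ∂_1 − rank ∂_2 = (10 − 7) − 1 = 2, and the invariant factors of ∂_2 are all 1, so H_1 = Z^2.
  H_2: rank ker ∂_2 − rank ∂_3 = (1 − 1) − 0 = 0, and there is no ∂_3, so H_2 = 0.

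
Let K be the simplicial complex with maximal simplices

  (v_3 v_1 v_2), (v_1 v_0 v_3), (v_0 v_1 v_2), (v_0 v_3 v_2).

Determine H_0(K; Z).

H_0 = Z.

Order the vertices as v_0 < v_1 < v_2 < v_3. Listing each simplex with vertices in this order, K has dimension 2 with simplices:

  0-simplices (4): [v_0], [v_1], [v_2], [v_3]
  1-simplices (6): [v_0,v_1], [v_0,v_2], [v_0,v_3], [v_1,v_2], [v_1,v_3], [v_2,v_3]
  2-simplices (4): [v_0,v_1,v_2], [v_0,v_1,v_3], [v_0,v_2,v_3], [v_1,v_2,v_3]

giving chain groups C_0 ≅ Z^4, C_1 ≅ Z^6, C_2 ≅ Z^4.

The boundary map ∂_1: C_1 → C_0 is given by ∂[p,q] = [q] − [p]. For instance
  ∂[v_0,v_1] = [v_1] − [v_0].
The resulting 4×6 matrix has rank 3, and its Smith normal form has invariant factors (1,1,1).

The boundary map ∂_2: C_2 → C_1 maps a triangle to the signed sum of its edges. For instance
  ∂[v_0,v_1,v_3] = [v_1,v_3] − [v_0,v_3] + [v_0,v_1],
  ∂[v_0,v_1,v_2] = [v_1,v_2] − [v_0,v_2] + [v_0,v_1].
This gives a 6×4 integer matrix of rank 3; reducing to Smith normal form yields diagonal entries (1,1,1).

Computing H_k = (kernel of ∂_k) / (image of ∂_{k+1}):

  H_0: rank C_0 − rank ∂_1 = 4 − 3 = 1, and the invariant factors of ∂_1 are all 1, so H_0 = Z.

(K is a triangulation of the 2-sphere S^2.)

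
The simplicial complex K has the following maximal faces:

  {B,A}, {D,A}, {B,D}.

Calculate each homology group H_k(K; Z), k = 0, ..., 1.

Fix the vertex order A < B < D and write every simplex with vertices in increasing order. Then dim K = 1 and the simplices of K are:

  0-simplices (3): A, B, D
  1-simplices (3): AB, AD, BD

Hence C_0 ≅ Z^3, C_1 ≅ Z^3.

The boundary map ∂_1: C_1 → C_0 maps an edge to its endpoints' difference, ∂[p,q] = q − p. For instance
  ∂AD = D − A.
This gives a 3×3 integer matrix of rank 2; reducing to Smith normal form yields diagonal entries (1,1).

Now H_k = ker ∂_k / im ∂_{k+1}, so:

  H_0: rank C_0 − rank ∂_1 = 3 − 2 = 1, and the invariant factors of ∂_1 are all 1, so H_0 = Z.
  H_1: rank ker ∂_1 − rank ∂_2 = (3 − 2) − 0 = 1, and there is no ∂_2, so H_1 = Z.

As a check, the Euler characteristic is 3 − 3 = 0, which agrees with 1 − 1 = 0.

H_0 ≅ Z,  H_1 ≅ Z.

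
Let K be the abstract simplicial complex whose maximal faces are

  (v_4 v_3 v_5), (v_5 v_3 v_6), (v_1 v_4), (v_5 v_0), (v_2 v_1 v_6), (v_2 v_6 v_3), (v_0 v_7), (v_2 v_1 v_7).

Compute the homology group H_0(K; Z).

H_0 = Z.

Order the vertices as v_0 < v_1 < v_2 < v_3 < v_4 < v_5 < v_6 < v_7. Listing each simplex with vertices in this order, K has dimension 2 with simplices:

  0-simplices (8): [v_0], [v_1], [v_2], [v_3], [v_4], [v_5], [v_6], [v_7]
  1-simplices (14): [v_0,v_5], [v_0,v_7], [v_1,v_2], [v_1,v_4], [v_1,v_6], [v_1,v_7], [v_2,v_3], [v_2,v_6], [v_2,v_7], [v_3,v_4], [v_3,v_5], [v_3,v_6], [v_4,v_5], [v_5,v_6]
  2-simplices (5): [v_1,v_2,v_6], [v_1,v_2,v_7], [v_2,v_3,v_6], [v_3,v_4,v_5], [v_3,v_5,v_6]

giving chain groups C_0 ≅ Z^8, C_1 ≅ Z^14, C_2 ≅ Z^5.

∂_1: C_1 → C_0 is given by ∂[p,q] = [q] − [p]. For instance
  ∂[v_4,v_5] = [v_5] − [v_4].
The resulting 8×14 matrix has rank 7, and its Smith normal form has invariant factors (1,1,1,1,1,1,1).

The boundary map ∂_2: C_2 → C_1 sends each 2-simplex [p,q,r] to [q,r] − [p,r] + [p,q]. For instance
  ∂[v_2,v_3,v_6] = [v_3,v_6] − [v_2,v_6] + [v_2,v_3],
  ∂[v_3,v_5,v_6] = [v_5,v_6] − [v_3,v_6] + [v_3,v_5].
As a 14×5 matrix over Z this has rank 5, with invariant factors (1,1,1,1,1).

From H_k ≅ ker(∂_k) / im(∂_{k+1}) we obtain:

  H_0: rank C_0 − rank ∂_1 = 8 − 7 = 1, and the invariant factors of ∂_1 are all 1, so H_0 ≅ Z.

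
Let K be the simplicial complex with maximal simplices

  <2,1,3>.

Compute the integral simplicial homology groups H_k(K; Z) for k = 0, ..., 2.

K has 3 vertices, 3 edges, 1 triangle.
rank ∂_0 = 0, rank ∂_1 = 2 ⇒ b_0 = 3 − 0 − 2 = 1; all invariant factors of ∂_1 are 1 so no torsion. So H_0 = Z.
rank ∂_1 = 2, rank ∂_2 = 1 ⇒ b_1 = 3 − 2 − 1 = 0; all invariant factors of ∂_2 are 1 so no torsion. So H_1 = 0.
rank ∂_2 = 1, rank ∂_3 = 0 ⇒ b_2 = 1 − 1 − 0 = 0. So H_2 = 0.

H_0 ≅ Z,  H_1 = 0,  H_2 = 0.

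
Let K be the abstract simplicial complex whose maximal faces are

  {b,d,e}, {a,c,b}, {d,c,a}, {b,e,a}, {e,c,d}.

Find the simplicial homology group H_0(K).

We work with the vertex ordering a < b < c < d < e. The simplices of K, each written with vertices in increasing order, are:

  0-simplices (5): a, b, c, d, e
  1-simplices (10): ab, ac, ad, ae, bc, bd, be, cd, ce, de
  2-simplices (5): abc, abe, acd, bde, cde

Hence C_0 ≅ Z^5, C_1 ≅ Z^10, C_2 ≅ Z^5.

∂_1: C_1 → C_0 sends each edge [p,q] (with p < q) to q − p. For instance
  ∂ae = e − a.
The resulting 5×10 matrix has rank 4, and its Smith normal form has invariant factors (1,1,1,1).

The boundary map ∂_2: C_2 → C_1 sends each 2-simplex [p,q,r] to [q,r] − [p,r] + [p,q]. For instance
  ∂abe = be − ae + ab,
  ∂bde = de − be + bd.
As a 10×5 matrix over Z this has rank 5, with invariant factors (1,1,1,1,1).

Now H_k = ker ∂_k / im ∂_{k+1}, so:

  H_0: rank C_0 − rank ∂_1 = 5 − 4 = 1, and the invariant factors of ∂_1 are all 1, so H_0 ≅ Z.

H_0 = Z.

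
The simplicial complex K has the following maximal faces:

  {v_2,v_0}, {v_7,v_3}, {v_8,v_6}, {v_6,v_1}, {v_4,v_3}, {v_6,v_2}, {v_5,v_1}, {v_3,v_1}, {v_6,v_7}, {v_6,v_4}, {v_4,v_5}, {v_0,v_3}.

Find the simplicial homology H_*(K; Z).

H_0 ≅ Z,  H_1 ≅ Z^4.

K has 9 vertices, 12 edges.
rank ∂_0 = 0, rank ∂_1 = 8 ⇒ b_0 = 9 − 0 − 8 = 1; all invariant factors of ∂_1 are 1 so no torsion. So H_0 ≅ Z.
rank ∂_1 = 8, rank ∂_2 = 0 ⇒ b_1 = 12 − 8 − 0 = 4. So H_1 ≅ Z^4.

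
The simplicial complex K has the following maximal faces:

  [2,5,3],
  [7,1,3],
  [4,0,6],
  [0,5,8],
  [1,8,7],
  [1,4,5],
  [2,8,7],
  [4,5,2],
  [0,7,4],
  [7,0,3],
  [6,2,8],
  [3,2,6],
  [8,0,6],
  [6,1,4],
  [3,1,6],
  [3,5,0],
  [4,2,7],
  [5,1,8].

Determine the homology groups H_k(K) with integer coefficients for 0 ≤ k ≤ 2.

We work with the vertex ordering 0 < 1 < 2 < 3 < 4 < 5 < 6 < 7 < 8. The simplices of K, each written with vertices in increasing order, are:

  0-simplices (9): [0], [1], [2], [3], [4], [5], [6], [7], [8]
  1-simplices (27): (27 of them)
  2-simplices (18): [0,3,5], [0,3,7], [0,4,6], [0,4,7], [0,5,8], [0,6,8], [1,3,6], [1,3,7], [1,4,5], [1,4,6], [1,5,8], [1,7,8], [2,3,5], [2,3,6], [2,4,5], [2,4,7], [2,6,8], [2,7,8]

Hence C_0 ≅ Z^9, C_1 ≅ Z^27, C_2 ≅ Z^18.

The boundary map ∂_1: C_1 → C_0 is given by ∂[p,q] = [q] − [p]. For instance
  ∂[2,5] = [5] − [2].
As a 9×27 matrix over Z this has rank 8, with invariant factors (1,1,1,1,1,1,1,1).

∂_2: C_2 → C_1 sends each 2-simplex [p,q,r] to [q,r] − [p,r] + [p,q]. For instance
  ∂[1,3,6] = [3,6] − [1,6] + [1,3],
  ∂[1,4,6] = [4,6] − [1,6] + [1,4].
This gives a 27×18 integer matrix of rank 17; reducing to Smith normal form yields diagonal entries (1,1,1,1,1,1,1,1,1,1,1,1,1,1,1,1,1).

From H_k ≅ ker(∂_k) / im(∂_{k+1}) we obtain:

  H_0: rank C_0 − rank ∂_1 = 9 − 8 = 1, and the invariant factors of ∂_1 are all 1, so H_0 ≅ Z.
  H_1: rank ker ∂_1 − rank ∂_2 = (27 − 8) − 17 = 2, and the invariant factors of ∂_2 are all 1, so H_1 ≅ Z^2.
  H_2: rank ker ∂_2 − rank ∂_3 = (18 − 17) − 0 = 1, and there is no ∂_3, so H_2 ≅ Z.

As a check, the Euler characteristic is 9 − 27 + 18 = 0, which agrees with 1 − 2 + 1 = 0.
(K is a triangulation of the torus T^2.)

H_0 = Z,  H_1 = Z^2,  H_2 = Z.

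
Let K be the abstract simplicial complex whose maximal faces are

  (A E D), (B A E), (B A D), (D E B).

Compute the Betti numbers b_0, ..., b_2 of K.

Take the total order A < B < D < E on the vertex set. Then K (dimension 2) consists of the simplices:

  0-simplices (4): A, B, D, E
  1-simplices (6): AB, AD, AE, BD, BE, DE
  2-simplices (4): ABD, ABE, ADE, BDE

so the chain groups are C_0 ≅ Z^4, C_1 ≅ Z^6, C_2 ≅ Z^4.

∂_1: C_1 → C_0 sends each edge [p,q] (with p < q) to q − p.
This gives a 4×6 integer matrix of rank 3; reducing to Smith normal form yields diagonal entries (1,1,1).

∂_2: C_2 → C_1 maps a triangle to the signed sum of its edges. For instance
  ∂BDE = DE − BE + BD,
  ∂ADE = DE − AE + AD.
The 6×4 boundary matrix has rank 3 and Smith normal form diag(1,1,1).

Reading off H_k = ker ∂_k / im ∂_{k+1}:

  H_0: rank C_0 − rank ∂_1 = 4 − 3 = 1, and the invariant factors of ∂_1 are all 1, so H_0 = Z.
  H_1: rank ker ∂_1 − rank ∂_2 = (6 − 3) − 3 = 0, and the invariant factors of ∂_2 are all 1, so H_1 = 0.
  H_2: rank ker ∂_2 − rank ∂_3 = (4 − 3) − 0 = 1, and there is no ∂_3, so H_2 = Z.

(K is a triangulation of the 2-sphere S^2.)

Hence the Betti numbers are b_0 = 1, b_1 = 0, b_2 = 1.

b_0 = 1, b_1 = 0, b_2 = 1.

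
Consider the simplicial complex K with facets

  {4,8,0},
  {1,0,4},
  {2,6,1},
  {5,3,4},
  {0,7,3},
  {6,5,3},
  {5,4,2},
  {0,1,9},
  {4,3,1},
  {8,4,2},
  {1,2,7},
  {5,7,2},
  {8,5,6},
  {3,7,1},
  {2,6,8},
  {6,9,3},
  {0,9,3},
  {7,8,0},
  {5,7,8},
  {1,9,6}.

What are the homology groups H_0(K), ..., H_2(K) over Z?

Take the total order 0 < 1 < 2 < 3 < 4 < 5 < 6 < 7 < 8 < 9 on the vertex set. Then K (dimension 2) consists of the simplices:

  0-simplices (10): [0], [1], [2], [3], [4], [5], [6], [7], [8], [9]
  1-simplices (30): (30 of them)
  2-simplices (20): (20 of them)

giving chain groups C_0 ≅ Z^10, C_1 ≅ Z^30, C_2 ≅ Z^20.

The boundary map ∂_1: C_1 → C_0 maps an edge to its endpoints' difference, ∂[p,q] = q − p.
The resulting 10×30 matrix has rank 9, and its Smith normal form has invariant factors (1,1,1,1,1,1,1,1,1).

The boundary map ∂_2: C_2 → C_1 maps a triangle to the signed sum of its edges. For instance
  ∂[1,2,7] = [2,7] − [1,7] + [1,2],
  ∂[2,6,8] = [6,8] − [2,8] + [2,6].
This gives a 30×20 integer matrix of rank 20; reducing to Smith normal form yields diagonal entries (1,1,1,1,1,1,1,1,1,1,1,1,1,1,1,1,1,1,1,2).

Now H_k = ker ∂_k / im ∂_{k+1}, so:

  H_0: rank C_0 − rank ∂_1 = 10 − 9 = 1, and the invariant factors of ∂_1 are all 1, so H_0 = Z.
  H_1: rank ker ∂_1 − rank ∂_2 = (30 − 9) − 20 = 1, and ∂_2 has invariant factor 2 > 1, so H_1 = Z ⊕ Z/2.
  H_2: rank ker ∂_2 − rank ∂_3 = (20 − 20) − 0 = 0, and there is no ∂_3, so H_2 = 0.

As a check, the Euler characteristic is 10 − 30 + 20 = 0, which agrees with 1 − 1 + 0 = 0.

H_0 ≅ Z,  H_1 ≅ Z ⊕ Z/2,  H_2 = 0.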